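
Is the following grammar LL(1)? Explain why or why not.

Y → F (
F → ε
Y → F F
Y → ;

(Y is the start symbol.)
Yes, the grammar is LL(1).

A grammar is LL(1) if for each non-terminal N with multiple productions, the predict sets of those productions are pairwise disjoint, where PREDICT(N → α) = (FIRST(α) \ {ε}) ∪ (FOLLOW(N) if α ⇒* ε).

Relevant sets:
  FIRST(F) = { ε }
  FOLLOW(Y) = { $ }

For Y:
  PREDICT(Y → F '(') = { '(' }
  PREDICT(Y → F F) = { $ }
  PREDICT(Y → ';') = { ';' }
F has a single production, so nothing to check there.

All predict sets are disjoint. The grammar IS LL(1).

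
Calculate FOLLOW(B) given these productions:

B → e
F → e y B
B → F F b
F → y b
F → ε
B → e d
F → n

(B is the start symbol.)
{ $, 'b', 'e', 'n', 'y' }

B is the start symbol, so $ ∈ FOLLOW(B).
In F → e y B: B is at the end, add FOLLOW(F)

The FOLLOW sets referred to above (computed the same way, to a fixed point):
  FOLLOW(F) = { 'b', 'e', 'n', 'y' }

Taking the union: FOLLOW(B) = { $, 'b', 'e', 'n', 'y' }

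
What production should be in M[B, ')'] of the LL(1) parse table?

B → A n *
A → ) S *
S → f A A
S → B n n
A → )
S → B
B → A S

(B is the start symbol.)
B → A n *, B → A S

To find M[B, ')'], we find productions for B where ')' is in the predict set (PREDICT(N → α) = (FIRST(α) \ {ε}) ∪ (FOLLOW(N) if α ⇒* ε)).

Relevant sets:
  FIRST(A) = { ')' }

B → A n *: PREDICT = { ')' }
  ')' is in predict set, so this production goes in M[B, ')']
B → A S: PREDICT = { ')' }
  ')' is in predict set, so this production goes in M[B, ')']

M[B, ')'] = B → A n *, B → A S  (a multiply-defined cell — the grammar is not LL(1))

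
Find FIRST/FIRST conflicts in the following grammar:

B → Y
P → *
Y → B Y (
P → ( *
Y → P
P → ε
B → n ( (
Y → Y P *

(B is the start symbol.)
A FIRST/FIRST conflict occurs when two productions N → α and N → β for the same non-terminal have FIRST(α) ∩ FIRST(β) ≠ ∅ (with ε ∈ FIRST of a nullable right-hand side, so two nullable alternatives also conflict).

FIRST sets of the non-terminals at (or reachable through a nullable prefix from) the front of some alternative:
  FIRST(Y) = { '(', '*', 'n', ε }
  FIRST(B) = { '(', '*', 'n', ε }
  FIRST(P) = { '(', '*', ε }

Productions for B:
  B → Y: FIRST = { '(', '*', 'n', ε }
  B → n ( (: FIRST = { 'n' }
Productions for P:
  P → *: FIRST = { '*' }
  P → ( *: FIRST = { '(' }
  P → ε: FIRST = { ε }
Productions for Y:
  Y → B Y (: FIRST = { '(', '*', 'n' }
  Y → P: FIRST = { '(', '*', ε }
  Y → Y P *: FIRST = { '(', '*', 'n' }

Conflict for B: B → Y and B → n ( (
  Overlap: { 'n' }
Conflict for Y: Y → B Y ( and Y → P
  Overlap: { '(', '*' }
Conflict for Y: Y → B Y ( and Y → Y P *
  Overlap: { '(', '*', 'n' }
Conflict for Y: Y → P and Y → Y P *
  Overlap: { '(', '*' }

Answer: Yes. B → Y / B → n '(' '(' on { 'n' }; Y → B Y '(' / Y → P on { '(', '*' }; Y → B Y '(' / Y → Y P '*' on { '(', '*', 'n' }; Y → P / Y → Y P '*' on { '(', '*' }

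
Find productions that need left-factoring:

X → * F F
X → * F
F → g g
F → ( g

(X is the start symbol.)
Left-factoring is needed when two productions for the same non-terminal
share a common prefix on the right-hand side.

Productions for X:
  X → * F F
  X → * F
Productions for F:
  F → g g
  F → ( g

Found common prefix '* F' in productions for X

Answer: Yes, X has productions with common prefix '* F'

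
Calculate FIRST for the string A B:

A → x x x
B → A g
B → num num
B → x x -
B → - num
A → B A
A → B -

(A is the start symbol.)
{ '-', 'num', 'x' }

FIRST sets of the non-terminals involved (from the grammar, by fixed-point iteration):
  FIRST(A) = { '-', 'num', 'x' }

To compute FIRST(A B), process the symbols left to right:
Symbol A is a non-terminal. Add FIRST(A) \ {ε} = { '-', 'num', 'x' }
A is not nullable (ε ∉ FIRST(A)), so stop here.
FIRST(A B) = { '-', 'num', 'x' }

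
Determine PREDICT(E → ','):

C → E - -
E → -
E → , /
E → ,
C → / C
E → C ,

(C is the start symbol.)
PREDICT(E → ',') = (FIRST(RHS) \ {ε}) ∪ (FOLLOW(E) if ε ∈ FIRST(RHS), i.e. RHS ⇒* ε)
FIRST(',') = { ',' }
ε ∉ FIRST(','), so FOLLOW(E) is not added.
PREDICT(E → ',') = { ',' }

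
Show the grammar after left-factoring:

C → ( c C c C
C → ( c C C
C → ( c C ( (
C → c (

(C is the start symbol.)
C → ( c C C'
C' → c C
C' → C
C' → ( (
C → c (

Left-factoring transforms A → αβ₁ | αβ₂ into A → αA' and A' → β₁ | β₂
(α is the longest common prefix among the alternatives). Repeat until
no nonterminal has two alternatives with a common prefix.

Round 1: C has alternatives sharing prefix '( c C'. Introduce C': C → ( c C C'
  Add: C' → c C
  Add: C' → C
  Add: C' → ( (

No remaining common prefixes — done.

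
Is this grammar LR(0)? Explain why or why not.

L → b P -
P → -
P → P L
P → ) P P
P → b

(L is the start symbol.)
No. Shift-reduce conflict between [P → ) P P .] and [L → . b P -]

Augment with L' → L and build the canonical LR(0) collection (I0 = CLOSURE({[L' → . L]}), then GOTO on every symbol after a dot until no new states appear). It has 12 states:
  I0: { [L → . b P -], [L' → . L] }  — shift
  I1: { [L' → L .] }  — accept
  I2: { [L → b . P -], [P → . ) P P], [P → . -], [P → . P L], [P → . b] }  — shift
  I3: { [P → ) . P P], [P → . ) P P], [P → . -], [P → . P L], [P → . b] }  — shift
  I4: { [P → - .] }  — reduce
  I5: { [L → . b P -], [L → b P . -], [P → P . L] }  — shift
  I6: { [P → b .] }  — reduce
  I7: { [L → b P - .] }  — reduce
  I8: { [P → P L .] }  — reduce
  I9: { [L → . b P -], [P → ) P . P], [P → . ) P P], [P → . -], [P → . P L], [P → . b], [P → P . L] }  — shift
  I10: { [L → . b P -], [P → ) P P .], [P → P . L] }  — shift, reduce
  I11: { [L → b . P -], [P → . ) P P], [P → . -], [P → . P L], [P → . b], [P → b .] }  — shift, reduce

Conflict in state I10:
  Shift-reduce conflict between [P → ) P P .] and [L → . b P -]
So the grammar is NOT LR(0).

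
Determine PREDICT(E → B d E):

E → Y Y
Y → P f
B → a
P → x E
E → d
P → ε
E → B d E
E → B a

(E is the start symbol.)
PREDICT(E → B d E) = (FIRST(RHS) \ {ε}) ∪ (FOLLOW(E) if ε ∈ FIRST(RHS), i.e. RHS ⇒* ε)
FIRST(B) = { 'a' }
FIRST(B d E) = { 'a' }
ε ∉ FIRST(B d E), so FOLLOW(E) is not added.
PREDICT(E → B d E) = { 'a' }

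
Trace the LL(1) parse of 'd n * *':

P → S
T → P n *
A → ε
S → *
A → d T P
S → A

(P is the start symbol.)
Stack is shown with the top on the left.

Stack      Input      Action
----------------------------
P $        d n * * $  output P → S
S $        d n * * $  output S → A
A $        d n * * $  output A → d T P
d T P $    d n * * $  match 'd'
T P $      n * * $    output T → P n *
P n * P $  n * * $    output P → S
S n * P $  n * * $    output S → A
A n * P $  n * * $    output A → ε
n * P $    n * * $    match 'n'
* P $      * * $      match '*'
P $        * $        output P → S
S $        * $        output S → *
* $        * $        match '*'
$          $          accept

The string is accepted.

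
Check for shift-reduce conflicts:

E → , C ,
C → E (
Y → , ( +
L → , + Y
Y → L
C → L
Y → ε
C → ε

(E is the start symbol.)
Yes — I1: [C → .] vs [E → . , C ,]; I3: [C → .] vs [E → . , C ,]; I9: [Y → .] vs [L → . , + Y]

A shift-reduce conflict occurs when an LR(0) state has both:
  - a complete (reduce) item [A → α .] (dot at the end), and
  - a shift item [B → β . c γ] (dot before a terminal).

Augment with E' → E and build the canonical LR(0) collection (I0 = CLOSURE({[E' → . E]}), then GOTO on every symbol after a dot until no new states appear). It has 15 states:
  I0: { [E → . , C ,], [E' → . E] }  — shift
  I1: { [C → . E (], [C → . L], [C → .], [E → , . C ,], [E → . , C ,], [L → . , + Y] }  — shift, reduce
  I2: { [E' → E .] }  — accept
  I3: { [C → . E (], [C → . L], [C → .], [E → , . C ,], [E → . , C ,], [L → , . + Y], [L → . , + Y] }  — shift, reduce
  I4: { [E → , C . ,] }  — shift
  I5: { [C → E . (] }  — shift
  I6: { [C → L .] }  — reduce
  I7: { [C → E ( .] }  — reduce
  I8: { [E → , C , .] }  — reduce
  I9: { [L → , + . Y], [L → . , + Y], [Y → . , ( +], [Y → . L], [Y → .] }  — shift, reduce
  I10: { [L → , . + Y], [Y → , . ( +] }  — shift
  I11: { [Y → L .] }  — reduce
  I12: { [L → , + Y .] }  — reduce
  I13: { [Y → , ( . +] }  — shift
  I14: { [Y → , ( + .] }  — reduce

I1 contains reduce item [C → .] and shift items [E → . , C ,], [L → . , + Y] — shift-reduce conflict.
I3 contains reduce item [C → .] and shift items [E → . , C ,], [L → . , + Y], [L → , . + Y] — shift-reduce conflict.
I9 contains reduce item [Y → .] and shift items [L → . , + Y], [Y → . , ( +] — shift-reduce conflict.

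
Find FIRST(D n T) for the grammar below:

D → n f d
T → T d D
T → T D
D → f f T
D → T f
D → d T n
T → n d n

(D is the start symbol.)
{ 'd', 'f', 'n' }

FIRST sets of the non-terminals involved (from the grammar, by fixed-point iteration):
  FIRST(D) = { 'd', 'f', 'n' }

To compute FIRST(D n T), process the symbols left to right:
Symbol D is a non-terminal. Add FIRST(D) \ {ε} = { 'd', 'f', 'n' }
D is not nullable (ε ∉ FIRST(D)), so stop here.
FIRST(D n T) = { 'd', 'f', 'n' }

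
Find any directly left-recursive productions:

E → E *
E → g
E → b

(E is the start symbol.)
Yes, E is left-recursive

Direct left recursion occurs when N → N α for some non-terminal N (the right-hand side begins with the left-hand side itself).

E → E *: LEFT RECURSIVE (starts with E)
E → g: starts with g
E → b: starts with b

The grammar has direct left recursion on: E.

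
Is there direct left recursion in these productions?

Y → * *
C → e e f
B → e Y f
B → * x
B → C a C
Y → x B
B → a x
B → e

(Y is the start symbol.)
No direct left recursion

Direct left recursion occurs when N → N α for some non-terminal N (the right-hand side begins with the left-hand side itself).

Y → * *: starts with '*'
C → e e f: starts with e
B → e Y f: starts with e
B → * x: starts with '*'
B → C a C: starts with C
Y → x B: starts with x
B → a x: starts with a
B → e: starts with e

No direct left recursion found.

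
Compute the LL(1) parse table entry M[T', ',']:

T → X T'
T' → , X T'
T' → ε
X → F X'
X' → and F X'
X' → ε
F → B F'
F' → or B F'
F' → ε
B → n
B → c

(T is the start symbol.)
To find M[T', ','], we find productions for T' where ',' is in the predict set (PREDICT(N → α) = (FIRST(α) \ {ε}) ∪ (FOLLOW(N) if α ⇒* ε)).

Relevant sets:
  FOLLOW(T') = { $ }

T' → , X T': PREDICT = { ',' }
  ',' is in predict set, so this production goes in M[T', ',']
T' → ε: PREDICT = { $ }

M[T', ','] = T' → , X T'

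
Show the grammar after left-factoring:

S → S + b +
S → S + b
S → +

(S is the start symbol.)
S → S + b S'
S' → +
S' → ε
S → +

Left-factoring transforms A → αβ₁ | αβ₂ into A → αA' and A' → β₁ | β₂
(α is the longest common prefix among the alternatives). Repeat until
no nonterminal has two alternatives with a common prefix.

Round 1: S has alternatives sharing prefix 'S + b'. Introduce S': S → S + b S'
  Add: S' → +
  Add: S' → ε

No remaining common prefixes — done.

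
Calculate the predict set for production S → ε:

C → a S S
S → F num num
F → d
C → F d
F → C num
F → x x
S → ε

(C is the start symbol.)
{ $, 'a', 'd', 'num', 'x' }

PREDICT(S → ε) = (FIRST(RHS) \ {ε}) ∪ (FOLLOW(S) if ε ∈ FIRST(RHS), i.e. RHS ⇒* ε)
The right-hand side is ε (FIRST(ε) = { ε }), so the predict set is FOLLOW(S) = { $, 'a', 'd', 'num', 'x' }
PREDICT(S → ε) = { $, 'a', 'd', 'num', 'x' }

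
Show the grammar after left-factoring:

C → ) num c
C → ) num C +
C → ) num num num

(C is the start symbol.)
Left-factoring transforms A → αβ₁ | αβ₂ into A → αA' and A' → β₁ | β₂
(α is the longest common prefix among the alternatives). Repeat until
no nonterminal has two alternatives with a common prefix.

Round 1: C has alternatives sharing prefix ') num'. Introduce C': C → ) num C'
  Add: C' → c
  Add: C' → C +
  Add: C' → num num

No remaining common prefixes — done.

Resulting grammar:
C → ) num C'
C' → c
C' → C +
C' → num num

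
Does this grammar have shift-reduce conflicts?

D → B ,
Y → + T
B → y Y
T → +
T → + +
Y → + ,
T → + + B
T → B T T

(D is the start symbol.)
Augment with D' → D and build the canonical LR(0) collection (I0 = CLOSURE({[D' → . D]}), then GOTO on every symbol after a dot until no new states appear). It has 15 states:
  I0: { [B → . y Y], [D → . B ,], [D' → . D] }  — shift
  I1: { [D → B . ,] }  — shift
  I2: { [D' → D .] }  — accept
  I3: { [B → y . Y], [Y → . + ,], [Y → . + T] }  — shift
  I4: { [B → . y Y], [T → . + + B], [T → . + +], [T → . +], [T → . B T T], [Y → + . ,], [Y → + . T] }  — shift
  I5: { [B → y Y .] }  — reduce
  I6: { [T → + . + B], [T → + . +], [T → + .] }  — shift, reduce
  I7: { [Y → + , .] }  — reduce
  I8: { [B → . y Y], [T → . + + B], [T → . + +], [T → . +], [T → . B T T], [T → B . T T] }  — shift
  I9: { [Y → + T .] }  — reduce
  I10: { [B → . y Y], [T → . + + B], [T → . + +], [T → . +], [T → . B T T], [T → B T . T] }  — shift
  I11: { [T → B T T .] }  — reduce
  I12: { [B → . y Y], [T → + + . B], [T → + + .] }  — shift, reduce
  I13: { [T → + + B .] }  — reduce
  I14: { [D → B , .] }  — reduce

I6 contains reduce item [T → + .] and shift items [T → + . +], [T → + . + B] — shift-reduce conflict.
I12 contains reduce item [T → + + .] and shift item [B → . y Y] — shift-reduce conflict.

Answer: Yes — I6: [T → + .] vs [T → + . +]; I12: [T → + + .] vs [B → . y Y]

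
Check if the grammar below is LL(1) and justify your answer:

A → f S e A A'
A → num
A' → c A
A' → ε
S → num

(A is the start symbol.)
No. Predict set conflict for A': { 'c' }

A grammar is LL(1) if for each non-terminal N with multiple productions, the predict sets of those productions are pairwise disjoint, where PREDICT(N → α) = (FIRST(α) \ {ε}) ∪ (FOLLOW(N) if α ⇒* ε).

Relevant sets:
  FOLLOW(A') = { $, 'c' }

For A:
  PREDICT(A → f S e A A') = { 'f' }
  PREDICT(A → num) = { 'num' }
For A':
  PREDICT(A' → c A) = { 'c' }
  PREDICT(A' → ε) = { $, 'c' }
S has a single production, so nothing to check there.

Conflict found: Predict set conflict for A': { 'c' }
The grammar is NOT LL(1).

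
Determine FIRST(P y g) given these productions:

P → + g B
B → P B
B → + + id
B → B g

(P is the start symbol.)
FIRST sets of the non-terminals involved (from the grammar, by fixed-point iteration):
  FIRST(P) = { '+' }

To compute FIRST(P y g), process the symbols left to right:
Symbol P is a non-terminal. Add FIRST(P) \ {ε} = { '+' }
P is not nullable (ε ∉ FIRST(P)), so stop here.
FIRST(P y g) = { '+' }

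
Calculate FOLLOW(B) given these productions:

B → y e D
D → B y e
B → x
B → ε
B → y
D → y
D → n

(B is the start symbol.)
B is the start symbol, so $ ∈ FOLLOW(B).
In D → B y e: B is followed by y e, add FIRST(y e) \ {ε} = { 'y' }

Taking the union: FOLLOW(B) = { $, 'y' }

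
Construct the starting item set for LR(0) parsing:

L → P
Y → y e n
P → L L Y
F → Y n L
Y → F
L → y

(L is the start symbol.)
{ [L → . P], [L → . y], [L' → . L], [P → . L L Y] }

First, augment the grammar with L' → L
I₀ = CLOSURE({ [L' → . L] }):
  [L' → . L] has the dot before L: add [L → . P], [L → . y]
  [L → . P] has the dot before P: add [P → . L L Y]
No further items can be added.

I₀ = { [L → . P], [L → . y], [L' → . L], [P → . L L Y] }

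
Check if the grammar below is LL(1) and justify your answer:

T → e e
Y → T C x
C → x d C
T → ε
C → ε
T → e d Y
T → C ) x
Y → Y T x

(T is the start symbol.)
A grammar is LL(1) if for each non-terminal N with multiple productions, the predict sets of those productions are pairwise disjoint, where PREDICT(N → α) = (FIRST(α) \ {ε}) ∪ (FOLLOW(N) if α ⇒* ε).

Relevant sets:
  FIRST(C) = { 'x', ε }
  FIRST(T) = { ')', 'e', 'x', ε }
  FIRST(Y) = { ')', 'e', 'x' }
  FOLLOW(T) = { $, 'x' }
  FOLLOW(C) = { ')', 'x' }

For T:
  PREDICT(T → e e) = { 'e' }
  PREDICT(T → ε) = { $, 'x' }
  PREDICT(T → e d Y) = { 'e' }
  PREDICT(T → C ')' x) = { ')', 'x' }
For Y:
  PREDICT(Y → T C x) = { ')', 'e', 'x' }
  PREDICT(Y → Y T x) = { ')', 'e', 'x' }
For C:
  PREDICT(C → x d C) = { 'x' }
  PREDICT(C → ε) = { ')', 'x' }

Conflict found: Predict set conflict for T: { 'e' }
The grammar is NOT LL(1).

Answer: No. Predict set conflict for T: { 'e' }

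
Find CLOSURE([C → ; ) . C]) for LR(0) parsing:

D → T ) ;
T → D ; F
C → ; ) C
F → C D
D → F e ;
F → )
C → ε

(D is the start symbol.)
Start with: [C → ; ) . C]
  [C → ; ) . C] has the dot before C: add [C → . ; ) C], [C → .]
No further items can be added.

CLOSURE = { [C → . ; ) C], [C → .], [C → ; ) . C] }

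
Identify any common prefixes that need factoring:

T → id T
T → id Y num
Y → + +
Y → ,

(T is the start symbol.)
Left-factoring is needed when two productions for the same non-terminal
share a common prefix on the right-hand side.

Productions for T:
  T → id T
  T → id Y num
Productions for Y:
  Y → + +
  Y → ,

Found common prefix 'id' in productions for T

Answer: Yes, T has productions with common prefix 'id'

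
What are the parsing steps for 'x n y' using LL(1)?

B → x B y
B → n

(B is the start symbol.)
LL(1) parsing maintains a stack (initially the start symbol over $) and the input. At each step: if the stack top is a terminal, match it against the current input token; if it is a non-terminal N, replace it with the RHS of M[N, lookahead] (the unique production whose predict set contains the lookahead).

Stack is shown with the top on the left.

Stack    Input    Action
------------------------
B $      x n y $  output B → x B y
x B y $  x n y $  match 'x'
B y $    n y $    output B → n
n y $    n y $    match 'n'
y $      y $      match 'y'
$        $        accept

The string is accepted.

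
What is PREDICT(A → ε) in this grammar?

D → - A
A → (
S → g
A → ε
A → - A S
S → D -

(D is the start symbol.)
{ $, '-', 'g' }

PREDICT(A → ε) = (FIRST(RHS) \ {ε}) ∪ (FOLLOW(A) if ε ∈ FIRST(RHS), i.e. RHS ⇒* ε)
The right-hand side is ε (FIRST(ε) = { ε }), so the predict set is FOLLOW(A) = { $, '-', 'g' }
PREDICT(A → ε) = { $, '-', 'g' }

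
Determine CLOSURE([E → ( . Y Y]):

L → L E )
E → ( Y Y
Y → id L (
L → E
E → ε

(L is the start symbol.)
{ [E → ( . Y Y], [Y → . id L (] }

To compute CLOSURE, for each item [A → α.Bβ] where B is a non-terminal, add [B → .γ] for all productions B → γ; repeat for the newly added items until nothing changes.

Start with: [E → ( . Y Y]
  [E → ( . Y Y] has the dot before Y: add [Y → . id L (]
No further items can be added.

CLOSURE = { [E → ( . Y Y], [Y → . id L (] }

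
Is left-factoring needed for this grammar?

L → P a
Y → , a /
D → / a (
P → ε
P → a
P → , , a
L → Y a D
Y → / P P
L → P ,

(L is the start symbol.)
Yes, L has productions with common prefix 'P'

Left-factoring is needed when two productions for the same non-terminal
share a common prefix on the right-hand side.

Productions for L:
  L → P a
  L → Y a D
  L → P ,
Productions for Y:
  Y → , a /
  Y → / P P
Productions for P:
  P → ε
  P → a
  P → , , a

Found common prefix 'P' in productions for L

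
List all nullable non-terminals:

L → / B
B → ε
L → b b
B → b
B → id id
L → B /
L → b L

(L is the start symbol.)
A non-terminal is nullable if it can derive ε (the empty string): either it has an ε-production, or it has a production whose right-hand side consists entirely of nullable non-terminals.

ε-productions: B → ε
So B is immediately nullable.
No further non-terminal can be added: every production for the remaining non-terminals contains a terminal or a non-nullable non-terminal.
Nullable = { 'B' }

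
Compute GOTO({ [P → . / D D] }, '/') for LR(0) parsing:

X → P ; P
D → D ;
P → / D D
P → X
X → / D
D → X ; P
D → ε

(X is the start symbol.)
GOTO(I, '/') = CLOSURE({ [A → αX.β] : [A → α.Xβ] ∈ I, X = '/' })

Items with dot before '/', with the dot advanced:
  [P → . / D D] → [P → / . D D]
Closure of the advanced items:
  [P → / . D D] has the dot before D: add [D → . D ;], [D → . X ; P], [D → .]
  [D → . X ; P] has the dot before X: add [X → . P ; P], [X → . / D]
  [X → . P ; P] has the dot before P: add [P → . / D D], [P → . X]

GOTO = { [D → . D ;], [D → . X ; P], [D → .], [P → . / D D], [P → . X], [P → / . D D], [X → . / D], [X → . P ; P] }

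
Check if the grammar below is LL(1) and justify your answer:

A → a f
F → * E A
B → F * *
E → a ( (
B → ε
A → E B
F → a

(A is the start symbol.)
No. Predict set conflict for A: { 'a' }

A grammar is LL(1) if for each non-terminal N with multiple productions, the predict sets of those productions are pairwise disjoint, where PREDICT(N → α) = (FIRST(α) \ {ε}) ∪ (FOLLOW(N) if α ⇒* ε).

Relevant sets:
  FIRST(E) = { 'a' }
  FIRST(F) = { '*', 'a' }
  FOLLOW(B) = { $, '*' }

For A:
  PREDICT(A → a f) = { 'a' }
  PREDICT(A → E B) = { 'a' }
For F:
  PREDICT(F → '*' E A) = { '*' }
  PREDICT(F → a) = { 'a' }
For B:
  PREDICT(B → F '*' '*') = { '*', 'a' }
  PREDICT(B → ε) = { $, '*' }
E has a single production, so nothing to check there.

Conflict found: Predict set conflict for A: { 'a' }
The grammar is NOT LL(1).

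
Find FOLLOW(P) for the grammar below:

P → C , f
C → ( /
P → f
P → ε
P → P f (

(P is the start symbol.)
{ $, 'f' }

P is the start symbol, so $ ∈ FOLLOW(P).
In P → P f (: P is followed by f '(', add FIRST(f '(') \ {ε} = { 'f' }

Taking the union: FOLLOW(P) = { $, 'f' }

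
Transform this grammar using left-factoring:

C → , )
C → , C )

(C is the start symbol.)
C → , C'
C' → )
C' → C )

Left-factoring transforms A → αβ₁ | αβ₂ into A → αA' and A' → β₁ | β₂
(α is the longest common prefix among the alternatives). Repeat until
no nonterminal has two alternatives with a common prefix.

Round 1: C has alternatives sharing prefix ','. Introduce C': C → , C'
  Add: C' → )
  Add: C' → C )

No remaining common prefixes — done.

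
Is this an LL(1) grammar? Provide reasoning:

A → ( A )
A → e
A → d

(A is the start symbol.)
A grammar is LL(1) if for each non-terminal N with multiple productions, the predict sets of those productions are pairwise disjoint, where PREDICT(N → α) = (FIRST(α) \ {ε}) ∪ (FOLLOW(N) if α ⇒* ε).

For A:
  PREDICT(A → '(' A ')') = { '(' }
  PREDICT(A → e) = { 'e' }
  PREDICT(A → d) = { 'd' }

All predict sets are disjoint. The grammar IS LL(1).

Answer: Yes, the grammar is LL(1).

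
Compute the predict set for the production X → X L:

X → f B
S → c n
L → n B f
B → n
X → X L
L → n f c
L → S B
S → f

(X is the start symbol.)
PREDICT(X → X L) = (FIRST(RHS) \ {ε}) ∪ (FOLLOW(X) if ε ∈ FIRST(RHS), i.e. RHS ⇒* ε)
FIRST(X) = { 'f' }
FIRST(X L) = { 'f' }
ε ∉ FIRST(X L), so FOLLOW(X) is not added.
PREDICT(X → X L) = { 'f' }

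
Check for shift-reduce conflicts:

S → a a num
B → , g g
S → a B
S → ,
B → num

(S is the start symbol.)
A shift-reduce conflict occurs when an LR(0) state has both:
  - a complete (reduce) item [A → α .] (dot at the end), and
  - a shift item [B → β . c γ] (dot before a terminal).

Augment with S' → S and build the canonical LR(0) collection (I0 = CLOSURE({[S' → . S]}), then GOTO on every symbol after a dot until no new states appear). It has 11 states:
  I0: { [S → . ,], [S → . a B], [S → . a a num], [S' → . S] }  — shift
  I1: { [S → , .] }  — reduce
  I2: { [S' → S .] }  — accept
  I3: { [B → . , g g], [B → . num], [S → a . B], [S → a . a num] }  — shift
  I4: { [B → , . g g] }  — shift
  I5: { [S → a B .] }  — reduce
  I6: { [S → a a . num] }  — shift
  I7: { [B → num .] }  — reduce
  I8: { [S → a a num .] }  — reduce
  I9: { [B → , g . g] }  — shift
  I10: { [B → , g g .] }  — reduce

No state contains both a complete item and a shift item.

Answer: No shift-reduce conflicts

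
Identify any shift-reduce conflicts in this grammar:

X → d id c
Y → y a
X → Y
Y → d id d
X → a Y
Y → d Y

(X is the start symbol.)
A shift-reduce conflict occurs when an LR(0) state has both:
  - a complete (reduce) item [A → α .] (dot at the end), and
  - a shift item [B → β . c γ] (dot before a terminal).

Augment with X' → X and build the canonical LR(0) collection (I0 = CLOSURE({[X' → . X]}), then GOTO on every symbol after a dot until no new states appear). It has 14 states:
  I0: { [X → . Y], [X → . a Y], [X → . d id c], [X' → . X], [Y → . d Y], [Y → . d id d], [Y → . y a] }  — shift
  I1: { [X' → X .] }  — accept
  I2: { [X → Y .] }  — reduce
  I3: { [X → a . Y], [Y → . d Y], [Y → . d id d], [Y → . y a] }  — shift
  I4: { [X → d . id c], [Y → . d Y], [Y → . d id d], [Y → . y a], [Y → d . Y], [Y → d . id d] }  — shift
  I5: { [Y → y . a] }  — shift
  I6: { [Y → y a .] }  — reduce
  I7: { [Y → d Y .] }  — reduce
  I8: { [Y → . d Y], [Y → . d id d], [Y → . y a], [Y → d . Y], [Y → d . id d] }  — shift
  I9: { [X → d id . c], [Y → d id . d] }  — shift
  I10: { [X → d id c .] }  — reduce
  I11: { [Y → d id d .] }  — reduce
  I12: { [Y → d id . d] }  — shift
  I13: { [X → a Y .] }  — reduce

No state contains both a complete item and a shift item.

Answer: No shift-reduce conflicts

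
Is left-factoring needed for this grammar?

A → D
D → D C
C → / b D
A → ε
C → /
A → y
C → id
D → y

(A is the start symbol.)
Yes, C has productions with common prefix '/'

Left-factoring is needed when two productions for the same non-terminal
share a common prefix on the right-hand side.

Productions for A:
  A → D
  A → ε
  A → y
Productions for D:
  D → D C
  D → y
Productions for C:
  C → / b D
  C → /
  C → id

Found common prefix '/' in productions for C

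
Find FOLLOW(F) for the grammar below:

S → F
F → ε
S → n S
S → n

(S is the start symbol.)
To compute FOLLOW(F), find every occurrence of F on a right-hand side N → α F β: add FIRST(β) \ {ε}, and if β is empty or nullable also add FOLLOW(N). Iterate to a fixed point.

In S → F: F is at the end, add FOLLOW(S)

The FOLLOW sets referred to above (computed the same way, to a fixed point):
  FOLLOW(S) = { $ }

Taking the union: FOLLOW(F) = { $ }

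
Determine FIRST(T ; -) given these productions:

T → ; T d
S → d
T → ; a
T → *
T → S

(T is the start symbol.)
{ '*', ';', 'd' }

FIRST sets of the non-terminals involved (from the grammar, by fixed-point iteration):
  FIRST(T) = { '*', ';', 'd' }

To compute FIRST(T ; -), process the symbols left to right:
Symbol T is a non-terminal. Add FIRST(T) \ {ε} = { '*', ';', 'd' }
T is not nullable (ε ∉ FIRST(T)), so stop here.
FIRST(T ; -) = { '*', ';', 'd' }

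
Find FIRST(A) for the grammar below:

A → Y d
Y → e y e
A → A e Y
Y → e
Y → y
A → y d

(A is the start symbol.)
FIRST sets of the other non-terminals involved (by the same procedure, iterated to a fixed point):
  FIRST(Y) = { 'e', 'y' }

From A → Y d:
  - Y is a non-terminal: add FIRST(Y) \ {ε} = { 'e', 'y' }
    Y is not nullable, so stop
From A → A e Y:
  - A is the symbol being defined: contributes nothing new
    A is not nullable, so stop
From A → y d:
  - y is a terminal: add 'y' and stop

Collecting: FIRST(A) = { 'e', 'y' }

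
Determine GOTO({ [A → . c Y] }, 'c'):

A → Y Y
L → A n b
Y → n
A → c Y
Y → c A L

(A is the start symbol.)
{ [A → c . Y], [Y → . c A L], [Y → . n] }

GOTO(I, 'c') = CLOSURE({ [A → αX.β] : [A → α.Xβ] ∈ I, X = 'c' })

Items with dot before 'c', with the dot advanced:
  [A → . c Y] → [A → c . Y]
Closure of the advanced items:
  [A → c . Y] has the dot before Y: add [Y → . n], [Y → . c A L]

GOTO = { [A → c . Y], [Y → . c A L], [Y → . n] }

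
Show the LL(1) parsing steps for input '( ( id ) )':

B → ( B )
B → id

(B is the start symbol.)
LL(1) parsing maintains a stack (initially the start symbol over $) and the input. At each step: if the stack top is a terminal, match it against the current input token; if it is a non-terminal N, replace it with the RHS of M[N, lookahead] (the unique production whose predict set contains the lookahead).

Stack is shown with the top on the left.

Stack      Input         Action
-------------------------------
B $        ( ( id ) ) $  output B → ( B )
( B ) $    ( ( id ) ) $  match '('
B ) $      ( id ) ) $    output B → ( B )
( B ) ) $  ( id ) ) $    match '('
B ) ) $    id ) ) $      output B → id
id ) ) $   id ) ) $      match 'id'
) ) $      ) ) $         match ')'
) $        ) $           match ')'
$          $             accept

The string is accepted.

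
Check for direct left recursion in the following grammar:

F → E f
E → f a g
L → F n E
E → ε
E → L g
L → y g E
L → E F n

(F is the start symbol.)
Direct left recursion occurs when N → N α for some non-terminal N (the right-hand side begins with the left-hand side itself).

F → E f: starts with E
E → f a g: starts with f
L → F n E: starts with F
E → ε: starts with ε
E → L g: starts with L
L → y g E: starts with y
L → E F n: starts with E

No direct left recursion found.

Answer: No direct left recursion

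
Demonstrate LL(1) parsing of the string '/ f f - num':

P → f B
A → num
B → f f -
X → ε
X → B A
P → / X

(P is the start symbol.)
LL(1) parsing maintains a stack (initially the start symbol over $) and the input. At each step: if the stack top is a terminal, match it against the current input token; if it is a non-terminal N, replace it with the RHS of M[N, lookahead] (the unique production whose predict set contains the lookahead).

Stack is shown with the top on the left.

Stack      Input          Action
--------------------------------
P $        / f f - num $  output P → / X
/ X $      / f f - num $  match '/'
X $        f f - num $    output X → B A
B A $      f f - num $    output B → f f -
f f - A $  f f - num $    match 'f'
f - A $    f - num $      match 'f'
- A $      - num $        match '-'
A $        num $          output A → num
num $      num $          match 'num'
$          $              accept

The string is accepted.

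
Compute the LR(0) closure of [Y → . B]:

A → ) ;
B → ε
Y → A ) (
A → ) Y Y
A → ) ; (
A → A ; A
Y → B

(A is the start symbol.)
Start with: [Y → . B]
  [Y → . B] has the dot before B: add [B → .]
No further items can be added.

CLOSURE = { [B → .], [Y → . B] }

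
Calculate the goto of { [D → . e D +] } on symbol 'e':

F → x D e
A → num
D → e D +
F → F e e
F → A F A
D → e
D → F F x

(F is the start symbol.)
GOTO(I, 'e') = CLOSURE({ [A → αX.β] : [A → α.Xβ] ∈ I, X = 'e' })

Items with dot before 'e', with the dot advanced:
  [D → . e D +] → [D → e . D +]
Closure of the advanced items:
  [D → e . D +] has the dot before D: add [D → . e D +], [D → . e], [D → . F F x]
  [D → . F F x] has the dot before F: add [F → . x D e], [F → . F e e], [F → . A F A]
  [F → . A F A] has the dot before A: add [A → . num]

GOTO = { [A → . num], [D → . F F x], [D → . e D +], [D → . e], [D → e . D +], [F → . A F A], [F → . F e e], [F → . x D e] }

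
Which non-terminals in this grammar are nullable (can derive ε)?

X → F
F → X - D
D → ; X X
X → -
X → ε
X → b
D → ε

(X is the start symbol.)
{ 'D', 'X' }

A non-terminal is nullable if it can derive ε (the empty string): either it has an ε-production, or it has a production whose right-hand side consists entirely of nullable non-terminals.

ε-productions: X → ε, D → ε
So X, D are immediately nullable.
No further non-terminal can be added: every production for the remaining non-terminals contains a terminal or a non-nullable non-terminal.
Nullable = { 'D', 'X' }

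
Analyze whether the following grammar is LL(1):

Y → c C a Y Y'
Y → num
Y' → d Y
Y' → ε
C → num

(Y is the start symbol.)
No. Predict set conflict for Y': { 'd' }

A grammar is LL(1) if for each non-terminal N with multiple productions, the predict sets of those productions are pairwise disjoint, where PREDICT(N → α) = (FIRST(α) \ {ε}) ∪ (FOLLOW(N) if α ⇒* ε).

Relevant sets:
  FOLLOW(Y') = { $, 'd' }

For Y:
  PREDICT(Y → c C a Y Y') = { 'c' }
  PREDICT(Y → num) = { 'num' }
For Y':
  PREDICT(Y' → d Y) = { 'd' }
  PREDICT(Y' → ε) = { $, 'd' }
C has a single production, so nothing to check there.

Conflict found: Predict set conflict for Y': { 'd' }
The grammar is NOT LL(1).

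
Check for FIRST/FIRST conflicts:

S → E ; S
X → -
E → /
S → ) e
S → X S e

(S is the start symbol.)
A FIRST/FIRST conflict occurs when two productions N → α and N → β for the same non-terminal have FIRST(α) ∩ FIRST(β) ≠ ∅ (with ε ∈ FIRST of a nullable right-hand side, so two nullable alternatives also conflict).

FIRST sets of the non-terminals at (or reachable through a nullable prefix from) the front of some alternative:
  FIRST(E) = { '/' }
  FIRST(X) = { '-' }

Productions for S:
  S → E ; S: FIRST = { '/' }
  S → ) e: FIRST = { ')' }
  S → X S e: FIRST = { '-' }
X, E have only one production, so no FIRST/FIRST conflict is possible there.

All alternatives of each non-terminal have pairwise disjoint FIRST sets.

Answer: No FIRST/FIRST conflicts.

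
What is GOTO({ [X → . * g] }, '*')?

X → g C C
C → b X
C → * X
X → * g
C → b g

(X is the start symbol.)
{ [X → * . g] }

GOTO(I, '*') = CLOSURE({ [A → αX.β] : [A → α.Xβ] ∈ I, X = '*' })

Items with dot before '*', with the dot advanced:
  [X → . * g] → [X → * . g]
Closure adds nothing (no advanced item has the dot before a non-terminal).

GOTO = { [X → * . g] }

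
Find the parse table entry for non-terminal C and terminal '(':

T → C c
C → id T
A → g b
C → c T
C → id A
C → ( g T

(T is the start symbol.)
C → ( g T

To find M[C, '('], we find productions for C where '(' is in the predict set (PREDICT(N → α) = (FIRST(α) \ {ε}) ∪ (FOLLOW(N) if α ⇒* ε)).

C → id T: PREDICT = { 'id' }
C → c T: PREDICT = { 'c' }
C → id A: PREDICT = { 'id' }
C → ( g T: PREDICT = { '(' }
  '(' is in predict set, so this production goes in M[C, '(']

M[C, '('] = C → ( g T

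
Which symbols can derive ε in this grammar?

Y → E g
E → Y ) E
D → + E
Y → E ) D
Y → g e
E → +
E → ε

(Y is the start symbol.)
A non-terminal is nullable if it can derive ε (the empty string): either it has an ε-production, or it has a production whose right-hand side consists entirely of nullable non-terminals.

ε-productions: E → ε
So E is immediately nullable.
No further non-terminal can be added: every production for the remaining non-terminals contains a terminal or a non-nullable non-terminal.
Nullable = { 'E' }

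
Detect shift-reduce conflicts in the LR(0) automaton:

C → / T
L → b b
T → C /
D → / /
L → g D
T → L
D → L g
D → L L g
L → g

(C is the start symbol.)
Yes — I7: [L → g .] vs [D → . / /]; I12: [D → L g .] vs [D → . / /]

Augment with C' → C and build the canonical LR(0) collection (I0 = CLOSURE({[C' → . C]}), then GOTO on every symbol after a dot until no new states appear). It has 17 states:
  I0: { [C → . / T], [C' → . C] }  — shift
  I1: { [C → . / T], [C → / . T], [L → . b b], [L → . g D], [L → . g], [T → . C /], [T → . L] }  — shift
  I2: { [C' → C .] }  — accept
  I3: { [T → C . /] }  — shift
  I4: { [T → L .] }  — reduce
  I5: { [C → / T .] }  — reduce
  I6: { [L → b . b] }  — shift
  I7: { [D → . / /], [D → . L L g], [D → . L g], [L → . b b], [L → . g D], [L → . g], [L → g . D], [L → g .] }  — shift, reduce
  I8: { [D → / . /] }  — shift
  I9: { [L → g D .] }  — reduce
  I10: { [D → L . L g], [D → L . g], [L → . b b], [L → . g D], [L → . g] }  — shift
  I11: { [D → L L . g] }  — shift
  I12: { [D → . / /], [D → . L L g], [D → . L g], [D → L g .], [L → . b b], [L → . g D], [L → . g], [L → g . D], [L → g .] }  — shift, 2 reduces
  I13: { [D → L L g .] }  — reduce
  I14: { [D → / / .] }  — reduce
  I15: { [L → b b .] }  — reduce
  I16: { [T → C / .] }  — reduce

I7 contains reduce item [L → g .] and shift items [D → . / /], [L → . b b], [L → . g], [L → . g D] — shift-reduce conflict.
I12 contains reduce items [D → L g .], [L → g .] and shift items [D → . / /], [L → . b b], [L → . g], [L → . g D] — shift-reduce conflict.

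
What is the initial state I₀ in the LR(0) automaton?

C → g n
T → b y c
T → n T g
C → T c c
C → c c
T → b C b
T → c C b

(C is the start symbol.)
First, augment the grammar with C' → C
I₀ = CLOSURE({ [C' → . C] }):
  [C' → . C] has the dot before C: add [C → . g n], [C → . T c c], [C → . c c]
  [C → . T c c] has the dot before T: add [T → . b y c], [T → . n T g], [T → . b C b], [T → . c C b]
No further items can be added.

I₀ = { [C → . T c c], [C → . c c], [C → . g n], [C' → . C], [T → . b C b], [T → . b y c], [T → . c C b], [T → . n T g] }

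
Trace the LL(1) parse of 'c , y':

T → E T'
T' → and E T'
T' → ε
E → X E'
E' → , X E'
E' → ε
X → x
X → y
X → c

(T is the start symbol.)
LL(1) parsing maintains a stack (initially the start symbol over $) and the input. At each step: if the stack top is a terminal, match it against the current input token; if it is a non-terminal N, replace it with the RHS of M[N, lookahead] (the unique production whose predict set contains the lookahead).

Stack is shown with the top on the left.

Stack        Input    Action
----------------------------
T $          c , y $  output T → E T'
E T' $       c , y $  output E → X E'
X E' T' $    c , y $  output X → c
c E' T' $    c , y $  match 'c'
E' T' $      , y $    output E' → , X E'
, X E' T' $  , y $    match ','
X E' T' $    y $      output X → y
y E' T' $    y $      match 'y'
E' T' $      $        output E' → ε
T' $         $        output T' → ε
$            $        accept

The string is accepted.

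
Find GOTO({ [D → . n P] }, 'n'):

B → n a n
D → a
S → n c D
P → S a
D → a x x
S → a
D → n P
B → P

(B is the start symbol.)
{ [D → n . P], [P → . S a], [S → . a], [S → . n c D] }

GOTO(I, 'n') = CLOSURE({ [A → αX.β] : [A → α.Xβ] ∈ I, X = 'n' })

Items with dot before 'n', with the dot advanced:
  [D → . n P] → [D → n . P]
Closure of the advanced items:
  [D → n . P] has the dot before P: add [P → . S a]
  [P → . S a] has the dot before S: add [S → . n c D], [S → . a]

GOTO = { [D → n . P], [P → . S a], [S → . a], [S → . n c D] }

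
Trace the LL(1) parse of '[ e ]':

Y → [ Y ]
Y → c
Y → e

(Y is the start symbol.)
Stack is shown with the top on the left.

Stack    Input    Action
------------------------
Y $      [ e ] $  output Y → [ Y ]
[ Y ] $  [ e ] $  match '['
Y ] $    e ] $    output Y → e
e ] $    e ] $    match 'e'
] $      ] $      match ']'
$        $        accept

The string is accepted.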